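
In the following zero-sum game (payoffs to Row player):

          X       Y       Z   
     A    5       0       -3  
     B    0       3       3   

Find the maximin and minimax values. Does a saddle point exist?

Maximin = 0, Minimax = 3, Saddle: False

Work:
Row minimums: [-3, 0] → maximin = 0
Column maximums: [5, 3, 3] → minimax = 3
No saddle point (maximin ≠ minimax). Mixed strategy needed.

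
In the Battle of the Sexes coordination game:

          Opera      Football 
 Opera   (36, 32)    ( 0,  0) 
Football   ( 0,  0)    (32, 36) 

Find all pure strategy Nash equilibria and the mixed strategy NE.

Pure NE: (Opera, Opera) and (Football, Football); Mixed NE: p = 0.5294, q = 0.4706

Work:
Check pure NE:
(Opera, Opera): (36, 32) - no unilateral deviation beneficial
(Football, Football): (32, 36) - no unilateral deviation beneficial
Mixed NE: P1 plays Opera with p = 0.5294, P2 plays Opera with q = 0.4706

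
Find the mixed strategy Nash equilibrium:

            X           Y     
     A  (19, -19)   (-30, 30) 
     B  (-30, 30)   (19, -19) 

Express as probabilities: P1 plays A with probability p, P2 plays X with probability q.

p = 0.5, q = 0.5

Work:
Find probabilities that make opponent indifferent:
P2 chooses q to make P1 indifferent between A and B
P1 chooses p to make P2 indifferent between X and Y
Mixed NE: P1 plays (A: 0.5, B: 0.5), P2 plays (X: 0.5, Y: 0.5)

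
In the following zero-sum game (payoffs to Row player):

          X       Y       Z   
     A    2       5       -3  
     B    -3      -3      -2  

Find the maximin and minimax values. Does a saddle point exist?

Maximin = -3, Minimax = -2, Saddle: False

Work:
Row minimums: [-3, -3] → maximin = -3
Column maximums: [2, 5, -2] → minimax = -2
No saddle point (maximin ≠ minimax). Mixed strategy needed.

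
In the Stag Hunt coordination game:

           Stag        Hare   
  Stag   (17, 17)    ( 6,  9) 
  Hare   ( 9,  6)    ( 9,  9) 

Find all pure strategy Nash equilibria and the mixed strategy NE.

Pure NE: (Stag, Stag) and (Hare, Hare); Mixed NE: p = 0.2727, q = 0.2727

Work:
Check pure NE:
(Stag, Stag): (17, 17) - no unilateral deviation beneficial
(Hare, Hare): (9, 9) - no unilateral deviation beneficial
Mixed NE: P1 plays Stag with p = 0.2727, P2 plays Stag with q = 0.2727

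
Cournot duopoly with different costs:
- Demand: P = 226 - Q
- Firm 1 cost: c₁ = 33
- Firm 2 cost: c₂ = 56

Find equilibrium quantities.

q₁* = 72.0, q₂* = 49.0

Work:
Reaction: q₁ = (226 - 33 - q₂)/2
Reaction: q₂ = (226 - 56 - q₁)/2
Solve simultaneously:
q₁* = (226 - 2×33 + 56)/3 = 72.0
q₂* = (226 - 2×56 + 33)/3 = 49.0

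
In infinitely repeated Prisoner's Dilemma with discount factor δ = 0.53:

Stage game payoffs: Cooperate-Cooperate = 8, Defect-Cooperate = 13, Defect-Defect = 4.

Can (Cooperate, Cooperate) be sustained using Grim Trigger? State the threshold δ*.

δ* = 0.5556; since δ = 0.53 < 0.5556, cooperation cannot be sustained

Work:
For Grim Trigger:
Cooperate forever: 8/(1-δ)
Defect then punished: 13 + 4·δ/(1-δ)
Need: 8/(1-δ) ≥ 13 + 4·δ/(1-δ)
Solving: δ ≥ (T-R)/(T-P) = (13-8)/(13-4) = 0.5556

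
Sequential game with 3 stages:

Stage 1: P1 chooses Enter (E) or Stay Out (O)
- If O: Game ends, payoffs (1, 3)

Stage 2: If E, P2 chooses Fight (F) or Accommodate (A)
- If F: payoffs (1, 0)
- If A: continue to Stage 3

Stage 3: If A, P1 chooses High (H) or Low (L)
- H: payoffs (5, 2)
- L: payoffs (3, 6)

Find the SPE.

SPE: (E, A, H); Outcome (5, 2)

Work:
Stage 3: P1 chooses H (5 vs 3)
Stage 2: P2: F->0, A->2 (anticipating H). Choose A
Stage 1: P1: O->1, E->5 (anticipating A, H). Choose E
SPE path: E -> A -> H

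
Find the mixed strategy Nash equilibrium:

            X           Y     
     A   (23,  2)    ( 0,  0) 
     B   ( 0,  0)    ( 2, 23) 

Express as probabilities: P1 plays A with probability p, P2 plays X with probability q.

p = 0.92, q = 0.08

Work:
Find probabilities that make opponent indifferent:
P2 chooses q to make P1 indifferent between A and B
P1 chooses p to make P2 indifferent between X and Y
Mixed NE: P1 plays (A: 0.92, B: 0.08), P2 plays (X: 0.08, Y: 0.92)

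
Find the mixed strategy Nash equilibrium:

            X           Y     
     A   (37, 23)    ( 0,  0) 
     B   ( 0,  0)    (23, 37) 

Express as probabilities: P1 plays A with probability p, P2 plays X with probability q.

p = 0.6167, q = 0.3833

Work:
Find probabilities that make opponent indifferent:
P2 chooses q to make P1 indifferent between A and B
P1 chooses p to make P2 indifferent between X and Y
Mixed NE: P1 plays (A: 0.6167, B: 0.3833), P2 plays (X: 0.3833, Y: 0.6167)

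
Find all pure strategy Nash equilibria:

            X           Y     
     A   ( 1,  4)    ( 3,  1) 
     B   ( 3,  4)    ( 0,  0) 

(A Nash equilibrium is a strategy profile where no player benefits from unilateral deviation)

Nash equilibrium: (B, X)

Work:
Best responses:
  P1 vs X: payoffs [1, 3] → best response B (payoff 3)
  P1 vs Y: payoffs [3, 0] → best response A (payoff 3)
  P2 vs A: payoffs [4, 1] → best response X (payoff 4)
  P2 vs B: payoffs [4, 0] → best response X (payoff 4)
Mutual best responses: (B,X) → Nash equilibria.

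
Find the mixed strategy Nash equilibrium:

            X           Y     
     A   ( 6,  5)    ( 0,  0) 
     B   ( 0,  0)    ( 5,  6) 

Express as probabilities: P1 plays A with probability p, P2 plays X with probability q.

p = 0.5455, q = 0.4545

Work:
Find probabilities that make opponent indifferent:
P2 chooses q to make P1 indifferent between A and B
P1 chooses p to make P2 indifferent between X and Y
Mixed NE: P1 plays (A: 0.5455, B: 0.4545), P2 plays (X: 0.4545, Y: 0.5455)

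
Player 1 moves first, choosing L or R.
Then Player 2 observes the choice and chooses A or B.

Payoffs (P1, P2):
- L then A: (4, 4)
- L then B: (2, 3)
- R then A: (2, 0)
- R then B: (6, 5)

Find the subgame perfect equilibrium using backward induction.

P1 plays R, P2 plays A after L and B after R; Payoff (6, 5)

Work:
Backward induction:
After L: P2 chooses A → P1 gets 4
After R: P2 chooses B → P1 gets 6
P1 chooses R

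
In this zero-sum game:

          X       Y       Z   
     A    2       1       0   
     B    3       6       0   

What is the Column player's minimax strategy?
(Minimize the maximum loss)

Column should play Z, value = 0

Work:
Column player minimizes Row's maximum payoff:
Column X: max payoff to Row = 3
Column Y: max payoff to Row = 6
Column Z: max payoff to Row = 0
Minimum is 0, achieved by column Z.
Minimax strategy: Z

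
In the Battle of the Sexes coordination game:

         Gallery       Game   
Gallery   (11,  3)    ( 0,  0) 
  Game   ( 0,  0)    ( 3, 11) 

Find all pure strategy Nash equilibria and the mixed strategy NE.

Pure NE: (Gallery, Gallery) and (Game, Game); Mixed NE: p = 0.7857, q = 0.2143

Work:
Check pure NE:
(Gallery, Gallery): (11, 3) - no unilateral deviation beneficial
(Game, Game): (3, 11) - no unilateral deviation beneficial
Mixed NE: P1 plays Gallery with p = 0.7857, P2 plays Gallery with q = 0.2143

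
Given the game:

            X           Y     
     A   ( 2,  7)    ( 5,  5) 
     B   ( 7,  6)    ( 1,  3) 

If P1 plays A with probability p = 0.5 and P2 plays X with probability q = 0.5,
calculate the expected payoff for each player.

E[P1] = 3.75, E[P2] = 5.25

Work:
E[P1] = p·q·π₁(A,X) + p·(1-q)·π₁(A,Y) + (1-p)·q·π₁(B,X) + (1-p)·(1-q)·π₁(B,Y)
= 0.5·0.5·2 + 0.5·0.5·5 + 0.5·0.5·7 + 0.5·0.5·1
= 3.75

E[P2] = 5.25 (similar calculation)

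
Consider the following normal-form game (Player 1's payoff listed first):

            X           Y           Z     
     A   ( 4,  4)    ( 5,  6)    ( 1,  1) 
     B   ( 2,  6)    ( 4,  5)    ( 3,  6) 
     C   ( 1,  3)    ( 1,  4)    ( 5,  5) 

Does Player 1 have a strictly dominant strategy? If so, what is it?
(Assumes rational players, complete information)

No strictly dominant strategy exists for Player 1

Work:
A strategy strictly dominates another if it gives a strictly higher payoff against every opponent action. Compare each pair of P1's strategies column-by-column:
  A vs B: [4 vs 2, 5 vs 4, 1 vs 3] → A does not strictly dominate B (column Z: 1 ≤ 3)
  A vs C: [4 vs 1, 5 vs 1, 1 vs 5] → A does not strictly dominate C (column Z: 1 ≤ 5)
  B vs A: [2 vs 4, 4 vs 5, 3 vs 1] → B does not strictly dominate A (column X: 2 ≤ 4)
  B vs C: [2 vs 1, 4 vs 1, 3 vs 5] → B does not strictly dominate C (column Z: 3 ≤ 5)
  C vs A: [1 vs 4, 1 vs 5, 5 vs 1] → C does not strictly dominate A (column X: 1 ≤ 4)
  C vs B: [1 vs 2, 1 vs 4, 5 vs 3] → C does not strictly dominate B (column X: 1 ≤ 2)
No single strategy strictly dominates all others → no strictly dominant strategy.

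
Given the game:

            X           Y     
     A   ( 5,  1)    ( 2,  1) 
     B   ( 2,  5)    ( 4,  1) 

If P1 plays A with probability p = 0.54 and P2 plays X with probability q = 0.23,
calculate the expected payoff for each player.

E[P1] = 3.081, E[P2] = 1.4232

Work:
E[P1] = p·q·π₁(A,X) + p·(1-q)·π₁(A,Y) + (1-p)·q·π₁(B,X) + (1-p)·(1-q)·π₁(B,Y)
= 0.54·0.23·5 + 0.54·0.77·2 + 0.46·0.23·2 + 0.46·0.77·4
= 3.081

E[P2] = 1.4232 (similar calculation)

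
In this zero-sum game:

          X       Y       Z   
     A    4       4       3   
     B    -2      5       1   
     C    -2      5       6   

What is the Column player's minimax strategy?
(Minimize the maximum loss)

Column should play X, value = 4

Work:
Column player minimizes Row's maximum payoff:
Column X: max payoff to Row = 4
Column Y: max payoff to Row = 5
Column Z: max payoff to Row = 6
Minimum is 4, achieved by column X.
Minimax strategy: X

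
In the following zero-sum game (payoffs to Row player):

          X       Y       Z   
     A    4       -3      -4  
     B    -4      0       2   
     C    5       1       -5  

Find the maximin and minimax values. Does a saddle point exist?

Maximin = -4, Minimax = 1, Saddle: False

Work:
Row minimums: [-4, -4, -5] → maximin = -4
Column maximums: [5, 1, 2] → minimax = 1
No saddle point (maximin ≠ minimax). Mixed strategy needed.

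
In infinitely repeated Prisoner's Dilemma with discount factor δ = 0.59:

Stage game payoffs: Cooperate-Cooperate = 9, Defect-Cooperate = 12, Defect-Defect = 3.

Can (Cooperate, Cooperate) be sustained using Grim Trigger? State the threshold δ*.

δ* = 0.3333; since δ = 0.59 ≥ 0.3333, cooperation can be sustained

Work:
For Grim Trigger:
Cooperate forever: 9/(1-δ)
Defect then punished: 12 + 3·δ/(1-δ)
Need: 9/(1-δ) ≥ 12 + 3·δ/(1-δ)
Solving: δ ≥ (T-R)/(T-P) = (12-9)/(12-3) = 0.3333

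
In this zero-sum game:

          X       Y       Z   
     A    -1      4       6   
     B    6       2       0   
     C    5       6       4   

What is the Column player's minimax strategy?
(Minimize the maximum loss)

Column should play X or Y or Z (all achieve the minimum), value = 6

Work:
Column player minimizes Row's maximum payoff:
Column X: max payoff to Row = 6
Column Y: max payoff to Row = 6
Column Z: max payoff to Row = 6
Minimum is 6, achieved by columns X, Y, Z (tied).
Each of X or Y or Z is a minimax strategy.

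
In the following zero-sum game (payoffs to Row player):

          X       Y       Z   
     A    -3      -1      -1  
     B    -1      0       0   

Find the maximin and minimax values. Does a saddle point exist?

Maximin = -1, Minimax = -1, Saddle: True

Work:
Row minimums: [-3, -1] → maximin = -1
Column maximums: [-1, 0, 0] → minimax = -1
Saddle point exists! Game value = -1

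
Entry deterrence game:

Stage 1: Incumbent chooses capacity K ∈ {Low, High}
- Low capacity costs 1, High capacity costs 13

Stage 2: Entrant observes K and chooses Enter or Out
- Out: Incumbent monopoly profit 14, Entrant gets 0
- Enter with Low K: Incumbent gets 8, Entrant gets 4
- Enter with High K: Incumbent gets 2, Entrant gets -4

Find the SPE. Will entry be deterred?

SPE: (Low, Enter|Low, Out|High); Entry not deterred. Incumbent net profit = 7, Entrant gets 4

Work:
After Low K: Entrant enters (4 > 0)
After High K: Entrant stays out (-4 < 0)
Incumbent: Low → 8−1=7, High → 14−13=1
Incumbent chooses Low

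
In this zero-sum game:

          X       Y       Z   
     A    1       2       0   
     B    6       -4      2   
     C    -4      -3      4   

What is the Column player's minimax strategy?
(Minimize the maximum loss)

Column should play Y, value = 2

Work:
Column player minimizes Row's maximum payoff:
Column X: max payoff to Row = 6
Column Y: max payoff to Row = 2
Column Z: max payoff to Row = 4
Minimum is 2, achieved by column Y.
Minimax strategy: Y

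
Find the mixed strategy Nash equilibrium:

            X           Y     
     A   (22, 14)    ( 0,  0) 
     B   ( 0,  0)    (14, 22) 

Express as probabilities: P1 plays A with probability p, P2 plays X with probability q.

p = 0.6111, q = 0.3889

Work:
Find probabilities that make opponent indifferent:
P2 chooses q to make P1 indifferent between A and B
P1 chooses p to make P2 indifferent between X and Y
Mixed NE: P1 plays (A: 0.6111, B: 0.3889), P2 plays (X: 0.3889, Y: 0.6111)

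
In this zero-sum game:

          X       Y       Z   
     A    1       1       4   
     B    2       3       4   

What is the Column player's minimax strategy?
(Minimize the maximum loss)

Column should play X, value = 2

Work:
Column player minimizes Row's maximum payoff:
Column X: max payoff to Row = 2
Column Y: max payoff to Row = 3
Column Z: max payoff to Row = 4
Minimum is 2, achieved by column X.
Minimax strategy: X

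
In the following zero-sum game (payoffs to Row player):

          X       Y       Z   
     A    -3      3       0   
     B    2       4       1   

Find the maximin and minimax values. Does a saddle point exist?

Maximin = 1, Minimax = 1, Saddle: True

Work:
Row minimums: [-3, 1] → maximin = 1
Column maximums: [2, 4, 1] → minimax = 1
Saddle point exists! Game value = 1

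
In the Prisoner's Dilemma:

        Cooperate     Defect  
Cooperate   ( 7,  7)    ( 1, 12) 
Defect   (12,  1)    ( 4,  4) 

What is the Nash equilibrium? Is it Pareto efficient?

(Defect, Defect) is NE; not Pareto efficient

Work:
Defect dominates Cooperate for both players:
If P2 cooperates: Defect (12) > Cooperate (7)
If P2 defects: Defect (4) > Cooperate (1)
NE: (Defect, Defect) with payoff (4, 4)
But (Cooperate, Cooperate) = (7, 7) Pareto dominates (4, 4)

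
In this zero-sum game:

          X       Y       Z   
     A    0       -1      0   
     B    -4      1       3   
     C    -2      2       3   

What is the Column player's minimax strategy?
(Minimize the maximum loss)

Column should play X, value = 0

Work:
Column player minimizes Row's maximum payoff:
Column X: max payoff to Row = 0
Column Y: max payoff to Row = 2
Column Z: max payoff to Row = 3
Minimum is 0, achieved by column X.
Minimax strategy: X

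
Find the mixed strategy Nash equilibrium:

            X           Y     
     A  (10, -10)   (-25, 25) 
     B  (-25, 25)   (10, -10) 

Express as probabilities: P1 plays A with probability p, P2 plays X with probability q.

p = 0.5, q = 0.5

Work:
Find probabilities that make opponent indifferent:
P2 chooses q to make P1 indifferent between A and B
P1 chooses p to make P2 indifferent between X and Y
Mixed NE: P1 plays (A: 0.5, B: 0.5), P2 plays (X: 0.5, Y: 0.5)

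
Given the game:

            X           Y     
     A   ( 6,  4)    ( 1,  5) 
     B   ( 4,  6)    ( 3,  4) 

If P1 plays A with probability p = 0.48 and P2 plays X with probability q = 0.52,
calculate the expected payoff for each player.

E[P1] = 3.5584, E[P2] = 4.7712

Work:
E[P1] = p·q·π₁(A,X) + p·(1-q)·π₁(A,Y) + (1-p)·q·π₁(B,X) + (1-p)·(1-q)·π₁(B,Y)
= 0.48·0.52·6 + 0.48·0.48·1 + 0.52·0.52·4 + 0.52·0.48·3
= 3.5584

E[P2] = 4.7712 (similar calculation)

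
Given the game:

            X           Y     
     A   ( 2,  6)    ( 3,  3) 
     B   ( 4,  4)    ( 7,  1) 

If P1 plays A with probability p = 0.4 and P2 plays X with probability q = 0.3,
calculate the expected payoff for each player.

E[P1] = 4.74, E[P2] = 2.7

Work:
E[P1] = p·q·π₁(A,X) + p·(1-q)·π₁(A,Y) + (1-p)·q·π₁(B,X) + (1-p)·(1-q)·π₁(B,Y)
= 0.4·0.3·2 + 0.4·0.7·3 + 0.6·0.3·4 + 0.6·0.7·7
= 4.74

E[P2] = 2.7 (similar calculation)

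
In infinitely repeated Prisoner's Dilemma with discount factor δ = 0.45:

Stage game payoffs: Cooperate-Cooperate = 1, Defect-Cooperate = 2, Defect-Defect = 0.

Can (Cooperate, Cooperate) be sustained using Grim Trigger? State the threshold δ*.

δ* = 0.5; since δ = 0.45 < 0.5, cooperation cannot be sustained

Work:
For Grim Trigger:
Cooperate forever: 1/(1-δ)
Defect then punished: 2 + 0·δ/(1-δ)
Need: 1/(1-δ) ≥ 2 + 0·δ/(1-δ)
Solving: δ ≥ (T-R)/(T-P) = (2-1)/(2-0) = 0.5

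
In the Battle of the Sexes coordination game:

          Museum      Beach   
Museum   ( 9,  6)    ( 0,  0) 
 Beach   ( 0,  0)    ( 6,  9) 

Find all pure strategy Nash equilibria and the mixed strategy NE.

Pure NE: (Museum, Museum) and (Beach, Beach); Mixed NE: p = 0.6, q = 0.4

Work:
Check pure NE:
(Museum, Museum): (9, 6) - no unilateral deviation beneficial
(Beach, Beach): (6, 9) - no unilateral deviation beneficial
Mixed NE: P1 plays Museum with p = 0.6, P2 plays Museum with q = 0.4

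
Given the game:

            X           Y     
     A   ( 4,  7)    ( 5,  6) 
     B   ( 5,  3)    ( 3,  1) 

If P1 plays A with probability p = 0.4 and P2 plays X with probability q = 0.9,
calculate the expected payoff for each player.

E[P1] = 4.52, E[P2] = 4.44

Work:
E[P1] = p·q·π₁(A,X) + p·(1-q)·π₁(A,Y) + (1-p)·q·π₁(B,X) + (1-p)·(1-q)·π₁(B,Y)
= 0.4·0.9·4 + 0.4·0.1·5 + 0.6·0.9·5 + 0.6·0.1·3
= 4.52

E[P2] = 4.44 (similar calculation)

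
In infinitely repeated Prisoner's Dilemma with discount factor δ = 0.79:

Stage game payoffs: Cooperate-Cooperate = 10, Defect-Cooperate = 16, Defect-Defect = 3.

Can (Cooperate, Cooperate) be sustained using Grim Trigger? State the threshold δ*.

δ* = 0.4615; since δ = 0.79 ≥ 0.4615, cooperation can be sustained

Work:
For Grim Trigger:
Cooperate forever: 10/(1-δ)
Defect then punished: 16 + 3·δ/(1-δ)
Need: 10/(1-δ) ≥ 16 + 3·δ/(1-δ)
Solving: δ ≥ (T-R)/(T-P) = (16-10)/(16-3) = 0.4615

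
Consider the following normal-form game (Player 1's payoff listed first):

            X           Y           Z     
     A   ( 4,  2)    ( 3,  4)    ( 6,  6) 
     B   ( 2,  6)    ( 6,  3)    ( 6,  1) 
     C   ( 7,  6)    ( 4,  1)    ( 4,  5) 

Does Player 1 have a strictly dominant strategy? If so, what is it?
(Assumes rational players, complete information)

No strictly dominant strategy exists for Player 1

Work:
A strategy strictly dominates another if it gives a strictly higher payoff against every opponent action. Compare each pair of P1's strategies column-by-column:
  A vs B: [4 vs 2, 3 vs 6, 6 vs 6] → A does not strictly dominate B (column Y: 3 ≤ 6)
  A vs C: [4 vs 7, 3 vs 4, 6 vs 4] → A does not strictly dominate C (column X: 4 ≤ 7)
  B vs A: [2 vs 4, 6 vs 3, 6 vs 6] → B does not strictly dominate A (column X: 2 ≤ 4)
  B vs C: [2 vs 7, 6 vs 4, 6 vs 4] → B does not strictly dominate C (column X: 2 ≤ 7)
  C vs A: [7 vs 4, 4 vs 3, 4 vs 6] → C does not strictly dominate A (column Z: 4 ≤ 6)
  C vs B: [7 vs 2, 4 vs 6, 4 vs 6] → C does not strictly dominate B (column Y: 4 ≤ 6)
No single strategy strictly dominates all others → no strictly dominant strategy.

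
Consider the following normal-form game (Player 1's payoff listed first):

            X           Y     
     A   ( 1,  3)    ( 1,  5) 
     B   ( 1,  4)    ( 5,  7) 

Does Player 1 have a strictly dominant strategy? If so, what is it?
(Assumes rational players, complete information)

No strictly dominant strategy exists for Player 1

Work:
A strategy strictly dominates another if it gives a strictly higher payoff against every opponent action. Compare each pair of P1's strategies column-by-column:
  A vs B: [1 vs 1, 1 vs 5] → A does not strictly dominate B (column X: 1 ≤ 1)
  B vs A: [1 vs 1, 5 vs 1] → B does not strictly dominate A (column X: 1 ≤ 1)
No single strategy strictly dominates all others → no strictly dominant strategy.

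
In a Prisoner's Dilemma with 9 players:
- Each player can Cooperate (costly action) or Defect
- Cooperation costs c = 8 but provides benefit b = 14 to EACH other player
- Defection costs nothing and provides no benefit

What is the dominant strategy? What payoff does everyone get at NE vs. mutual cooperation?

Dominant: Defect; NE payoff = 0; Coop payoff = 104

Work:
Defect dominates (saves cost c = 8, benefit to others is external)
NE: All defect → everyone gets 0
If all cooperate: each receives (8)×14 - 8 = 104
Social dilemma: 104 > 0 but NE gives 0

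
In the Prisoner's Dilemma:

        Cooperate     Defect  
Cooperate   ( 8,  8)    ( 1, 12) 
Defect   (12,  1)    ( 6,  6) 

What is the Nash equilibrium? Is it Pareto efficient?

(Defect, Defect) is NE; not Pareto efficient

Work:
Defect dominates Cooperate for both players:
If P2 cooperates: Defect (12) > Cooperate (8)
If P2 defects: Defect (6) > Cooperate (1)
NE: (Defect, Defect) with payoff (6, 6)
But (Cooperate, Cooperate) = (8, 8) Pareto dominates (6, 6)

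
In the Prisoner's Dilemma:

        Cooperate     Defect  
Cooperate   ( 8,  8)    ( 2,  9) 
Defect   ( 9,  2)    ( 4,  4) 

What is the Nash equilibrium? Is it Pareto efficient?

(Defect, Defect) is NE; not Pareto efficient

Work:
Defect dominates Cooperate for both players:
If P2 cooperates: Defect (9) > Cooperate (8)
If P2 defects: Defect (4) > Cooperate (2)
NE: (Defect, Defect) with payoff (4, 4)
But (Cooperate, Cooperate) = (8, 8) Pareto dominates (4, 4)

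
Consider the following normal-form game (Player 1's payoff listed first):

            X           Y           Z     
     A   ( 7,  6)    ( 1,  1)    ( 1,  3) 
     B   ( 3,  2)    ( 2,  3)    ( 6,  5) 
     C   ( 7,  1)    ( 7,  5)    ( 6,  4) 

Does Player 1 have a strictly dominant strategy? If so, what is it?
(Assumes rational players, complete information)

No strictly dominant strategy exists for Player 1

Work:
A strategy strictly dominates another if it gives a strictly higher payoff against every opponent action. Compare each pair of P1's strategies column-by-column:
  A vs B: [7 vs 3, 1 vs 2, 1 vs 6] → A does not strictly dominate B (column Y: 1 ≤ 2)
  A vs C: [7 vs 7, 1 vs 7, 1 vs 6] → A does not strictly dominate C (column X: 7 ≤ 7)
  B vs A: [3 vs 7, 2 vs 1, 6 vs 1] → B does not strictly dominate A (column X: 3 ≤ 7)
  B vs C: [3 vs 7, 2 vs 7, 6 vs 6] → B does not strictly dominate C (column X: 3 ≤ 7)
  C vs A: [7 vs 7, 7 vs 1, 6 vs 1] → C does not strictly dominate A (column X: 7 ≤ 7)
  C vs B: [7 vs 3, 7 vs 2, 6 vs 6] → C does not strictly dominate B (column Z: 6 ≤ 6)
No single strategy strictly dominates all others → no strictly dominant strategy.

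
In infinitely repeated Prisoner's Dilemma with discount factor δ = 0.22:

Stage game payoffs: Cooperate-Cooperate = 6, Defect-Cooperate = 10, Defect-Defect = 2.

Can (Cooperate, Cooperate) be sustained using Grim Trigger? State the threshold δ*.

δ* = 0.5; since δ = 0.22 < 0.5, cooperation cannot be sustained

Work:
For Grim Trigger:
Cooperate forever: 6/(1-δ)
Defect then punished: 10 + 2·δ/(1-δ)
Need: 6/(1-δ) ≥ 10 + 2·δ/(1-δ)
Solving: δ ≥ (T-R)/(T-P) = (10-6)/(10-2) = 0.5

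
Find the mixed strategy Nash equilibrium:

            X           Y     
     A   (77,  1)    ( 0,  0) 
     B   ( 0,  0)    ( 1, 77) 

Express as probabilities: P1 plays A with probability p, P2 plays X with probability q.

p = 0.9872, q = 0.0128

Work:
Find probabilities that make opponent indifferent:
P2 chooses q to make P1 indifferent between A and B
P1 chooses p to make P2 indifferent between X and Y
Mixed NE: P1 plays (A: 0.9872, B: 0.0128), P2 plays (X: 0.0128, Y: 0.9872)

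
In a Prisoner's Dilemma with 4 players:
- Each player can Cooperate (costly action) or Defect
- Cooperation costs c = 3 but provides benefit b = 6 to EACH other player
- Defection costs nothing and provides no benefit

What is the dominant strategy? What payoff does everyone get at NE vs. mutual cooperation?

Dominant: Defect; NE payoff = 0; Coop payoff = 15

Work:
Defect dominates (saves cost c = 3, benefit to others is external)
NE: All defect → everyone gets 0
If all cooperate: each receives (3)×6 - 3 = 15
Social dilemma: 15 > 0 but NE gives 0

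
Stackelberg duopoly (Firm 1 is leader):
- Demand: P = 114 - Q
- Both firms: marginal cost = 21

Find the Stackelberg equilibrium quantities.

q₁* (leader) = 46.5, q₂* (follower) = 23.25

Work:
Follower's reaction: q₂ = (a - c - q₁)/2
Leader substitutes: π₁ = q₁·(a - q₁ - (a-c-q₁)/2 - c)
FOC: q₁* = (114 - 21)/2 = 46.50
Then: q₂* = (114 - 21 - 46.5)/2 = 23.25
Leader has first-mover advantage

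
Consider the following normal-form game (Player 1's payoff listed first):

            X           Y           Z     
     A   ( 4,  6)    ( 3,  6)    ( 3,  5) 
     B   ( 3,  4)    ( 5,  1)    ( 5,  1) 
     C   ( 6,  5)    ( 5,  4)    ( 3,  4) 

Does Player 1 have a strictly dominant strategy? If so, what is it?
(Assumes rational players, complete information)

No strictly dominant strategy exists for Player 1

Work:
A strategy strictly dominates another if it gives a strictly higher payoff against every opponent action. Compare each pair of P1's strategies column-by-column:
  A vs B: [4 vs 3, 3 vs 5, 3 vs 5] → A does not strictly dominate B (column Y: 3 ≤ 5)
  A vs C: [4 vs 6, 3 vs 5, 3 vs 3] → A does not strictly dominate C (column X: 4 ≤ 6)
  B vs A: [3 vs 4, 5 vs 3, 5 vs 3] → B does not strictly dominate A (column X: 3 ≤ 4)
  B vs C: [3 vs 6, 5 vs 5, 5 vs 3] → B does not strictly dominate C (column X: 3 ≤ 6)
  C vs A: [6 vs 4, 5 vs 3, 3 vs 3] → C does not strictly dominate A (column Z: 3 ≤ 3)
  C vs B: [6 vs 3, 5 vs 5, 3 vs 5] → C does not strictly dominate B (column Y: 5 ≤ 5)
No single strategy strictly dominates all others → no strictly dominant strategy.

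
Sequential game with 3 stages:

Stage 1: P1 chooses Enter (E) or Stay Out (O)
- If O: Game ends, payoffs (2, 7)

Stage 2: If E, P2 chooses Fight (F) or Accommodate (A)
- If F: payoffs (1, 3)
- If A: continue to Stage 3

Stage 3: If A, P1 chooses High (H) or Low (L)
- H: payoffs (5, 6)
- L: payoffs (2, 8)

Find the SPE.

SPE: (E, A, H); Outcome (5, 6)

Work:
Stage 3: P1 chooses H (5 vs 2)
Stage 2: P2: F->3, A->6 (anticipating H). Choose A
Stage 1: P1: O->2, E->5 (anticipating A, H). Choose E
SPE path: E -> A -> H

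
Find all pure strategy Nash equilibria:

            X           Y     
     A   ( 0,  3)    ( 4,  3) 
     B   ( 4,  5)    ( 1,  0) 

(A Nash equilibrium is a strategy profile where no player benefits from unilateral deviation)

Nash equilibrium: (A, Y), (B, X)

Work:
Best responses:
  P1 vs X: payoffs [0, 4] → best response B (payoff 4)
  P1 vs Y: payoffs [4, 1] → best response A (payoff 4)
  P2 vs A: payoffs [3, 3] → best response X/Y (payoff 3)
  P2 vs B: payoffs [5, 0] → best response X (payoff 5)
Mutual best responses: (A,Y), (B,X) → Nash equilibria.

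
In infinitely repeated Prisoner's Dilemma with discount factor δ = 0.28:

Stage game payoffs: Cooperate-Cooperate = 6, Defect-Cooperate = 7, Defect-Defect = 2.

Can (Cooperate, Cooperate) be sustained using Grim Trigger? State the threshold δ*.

δ* = 0.2; since δ = 0.28 ≥ 0.2, cooperation can be sustained

Work:
For Grim Trigger:
Cooperate forever: 6/(1-δ)
Defect then punished: 7 + 2·δ/(1-δ)
Need: 6/(1-δ) ≥ 7 + 2·δ/(1-δ)
Solving: δ ≥ (T-R)/(T-P) = (7-6)/(7-2) = 0.2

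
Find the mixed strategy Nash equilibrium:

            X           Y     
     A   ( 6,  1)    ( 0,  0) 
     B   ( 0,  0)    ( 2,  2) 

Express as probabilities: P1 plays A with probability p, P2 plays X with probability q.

p = 0.6667, q = 0.25

Work:
Find probabilities that make opponent indifferent:
P2 chooses q to make P1 indifferent between A and B
P1 chooses p to make P2 indifferent between X and Y
Mixed NE: P1 plays (A: 0.6667, B: 0.3333), P2 plays (X: 0.25, Y: 0.75)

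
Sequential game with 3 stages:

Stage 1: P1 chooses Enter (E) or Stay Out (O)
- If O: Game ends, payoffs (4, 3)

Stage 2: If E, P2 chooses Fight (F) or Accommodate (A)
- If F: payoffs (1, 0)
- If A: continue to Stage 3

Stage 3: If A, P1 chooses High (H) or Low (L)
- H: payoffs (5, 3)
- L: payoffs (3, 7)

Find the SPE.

SPE: (E, A, H); Outcome (5, 3)

Work:
Stage 3: P1 chooses H (5 vs 3)
Stage 2: P2: F->0, A->3 (anticipating H). Choose A
Stage 1: P1: O->4, E->5 (anticipating A, H). Choose E
SPE path: E -> A -> H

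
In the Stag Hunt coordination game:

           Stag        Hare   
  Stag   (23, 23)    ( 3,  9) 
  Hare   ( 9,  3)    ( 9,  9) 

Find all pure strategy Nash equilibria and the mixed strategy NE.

Pure NE: (Stag, Stag) and (Hare, Hare); Mixed NE: p = 0.3, q = 0.3

Work:
Check pure NE:
(Stag, Stag): (23, 23) - no unilateral deviation beneficial
(Hare, Hare): (9, 9) - no unilateral deviation beneficial
Mixed NE: P1 plays Stag with p = 0.3, P2 plays Stag with q = 0.3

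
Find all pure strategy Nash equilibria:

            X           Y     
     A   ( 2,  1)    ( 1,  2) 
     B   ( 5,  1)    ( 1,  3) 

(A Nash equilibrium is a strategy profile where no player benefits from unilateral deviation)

Nash equilibrium: (A, Y), (B, Y)

Work:
Best responses:
  P1 vs X: payoffs [2, 5] → best response B (payoff 5)
  P1 vs Y: payoffs [1, 1] → best response A/B (payoff 1)
  P2 vs A: payoffs [1, 2] → best response Y (payoff 2)
  P2 vs B: payoffs [1, 3] → best response Y (payoff 3)
Mutual best responses: (A,Y), (B,Y) → Nash equilibria.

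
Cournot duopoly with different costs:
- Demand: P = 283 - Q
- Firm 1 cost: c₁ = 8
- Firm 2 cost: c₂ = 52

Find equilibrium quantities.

q₁* = 106.33, q₂* = 62.33

Work:
Reaction: q₁ = (283 - 8 - q₂)/2
Reaction: q₂ = (283 - 52 - q₁)/2
Solve simultaneously:
q₁* = (283 - 2×8 + 52)/3 = 106.33
q₂* = (283 - 2×52 + 8)/3 = 62.33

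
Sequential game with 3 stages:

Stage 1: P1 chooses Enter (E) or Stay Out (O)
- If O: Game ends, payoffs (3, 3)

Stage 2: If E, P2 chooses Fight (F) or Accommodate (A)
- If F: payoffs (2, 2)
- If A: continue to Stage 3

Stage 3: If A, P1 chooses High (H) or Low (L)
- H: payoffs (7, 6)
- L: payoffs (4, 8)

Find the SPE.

SPE: (E, A, H); Outcome (7, 6)

Work:
Stage 3: P1 chooses H (7 vs 4)
Stage 2: P2: F->2, A->6 (anticipating H). Choose A
Stage 1: P1: O->3, E->7 (anticipating A, H). Choose E
SPE path: E -> A -> H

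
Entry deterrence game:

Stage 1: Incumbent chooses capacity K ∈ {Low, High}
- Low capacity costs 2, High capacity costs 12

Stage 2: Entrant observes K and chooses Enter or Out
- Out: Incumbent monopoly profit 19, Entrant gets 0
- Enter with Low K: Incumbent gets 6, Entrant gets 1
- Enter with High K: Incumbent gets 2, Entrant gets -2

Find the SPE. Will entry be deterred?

SPE: (High, Enter|Low, Out|High); Entry deterred. Incumbent net profit = 7

Work:
After Low K: Entrant enters (1 > 0)
After High K: Entrant stays out (-2 < 0)
Incumbent: Low → 6−2=4, High → 19−12=7
Incumbent chooses High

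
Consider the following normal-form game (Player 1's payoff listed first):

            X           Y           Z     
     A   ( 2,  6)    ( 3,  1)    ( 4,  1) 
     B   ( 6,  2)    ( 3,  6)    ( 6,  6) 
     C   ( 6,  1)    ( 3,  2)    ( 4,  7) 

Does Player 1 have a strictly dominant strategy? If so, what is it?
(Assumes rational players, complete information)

No strictly dominant strategy exists for Player 1

Work:
A strategy strictly dominates another if it gives a strictly higher payoff against every opponent action. Compare each pair of P1's strategies column-by-column:
  A vs B: [2 vs 6, 3 vs 3, 4 vs 6] → A does not strictly dominate B (column X: 2 ≤ 6)
  A vs C: [2 vs 6, 3 vs 3, 4 vs 4] → A does not strictly dominate C (column X: 2 ≤ 6)
  B vs A: [6 vs 2, 3 vs 3, 6 vs 4] → B does not strictly dominate A (column Y: 3 ≤ 3)
  B vs C: [6 vs 6, 3 vs 3, 6 vs 4] → B does not strictly dominate C (column X: 6 ≤ 6)
  C vs A: [6 vs 2, 3 vs 3, 4 vs 4] → C does not strictly dominate A (column Y: 3 ≤ 3)
  C vs B: [6 vs 6, 3 vs 3, 4 vs 6] → C does not strictly dominate B (column X: 6 ≤ 6)
No single strategy strictly dominates all others → no strictly dominant strategy.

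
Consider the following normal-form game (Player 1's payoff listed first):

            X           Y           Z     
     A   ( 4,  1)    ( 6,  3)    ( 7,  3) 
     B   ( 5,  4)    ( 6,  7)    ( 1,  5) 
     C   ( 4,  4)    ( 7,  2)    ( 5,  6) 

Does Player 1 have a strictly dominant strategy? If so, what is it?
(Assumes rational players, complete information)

No strictly dominant strategy exists for Player 1

Work:
A strategy strictly dominates another if it gives a strictly higher payoff against every opponent action. Compare each pair of P1's strategies column-by-column:
  A vs B: [4 vs 5, 6 vs 6, 7 vs 1] → A does not strictly dominate B (column X: 4 ≤ 5)
  A vs C: [4 vs 4, 6 vs 7, 7 vs 5] → A does not strictly dominate C (column X: 4 ≤ 4)
  B vs A: [5 vs 4, 6 vs 6, 1 vs 7] → B does not strictly dominate A (column Y: 6 ≤ 6)
  B vs C: [5 vs 4, 6 vs 7, 1 vs 5] → B does not strictly dominate C (column Y: 6 ≤ 7)
  C vs A: [4 vs 4, 7 vs 6, 5 vs 7] → C does not strictly dominate A (column X: 4 ≤ 4)
  C vs B: [4 vs 5, 7 vs 6, 5 vs 1] → C does not strictly dominate B (column X: 4 ≤ 5)
No single strategy strictly dominates all others → no strictly dominant strategy.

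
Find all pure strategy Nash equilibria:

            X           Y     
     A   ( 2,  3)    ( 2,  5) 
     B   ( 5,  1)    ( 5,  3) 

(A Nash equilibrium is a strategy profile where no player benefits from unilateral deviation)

Nash equilibrium: (B, Y)

Work:
Best responses:
  P1 vs X: payoffs [2, 5] → best response B (payoff 5)
  P1 vs Y: payoffs [2, 5] → best response B (payoff 5)
  P2 vs A: payoffs [3, 5] → best response Y (payoff 5)
  P2 vs B: payoffs [1, 3] → best response Y (payoff 3)
Mutual best responses: (B,Y) → Nash equilibria.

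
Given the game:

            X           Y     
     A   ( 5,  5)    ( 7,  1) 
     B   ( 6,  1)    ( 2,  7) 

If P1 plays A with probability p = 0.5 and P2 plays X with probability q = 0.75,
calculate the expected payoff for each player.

E[P1] = 5.25, E[P2] = 3.25

Work:
E[P1] = p·q·π₁(A,X) + p·(1-q)·π₁(A,Y) + (1-p)·q·π₁(B,X) + (1-p)·(1-q)·π₁(B,Y)
= 0.5·0.75·5 + 0.5·0.25·7 + 0.5·0.75·6 + 0.5·0.25·2
= 5.25

E[P2] = 3.25 (similar calculation)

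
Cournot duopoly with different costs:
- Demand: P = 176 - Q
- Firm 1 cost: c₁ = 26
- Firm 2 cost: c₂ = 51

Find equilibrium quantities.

q₁* = 58.33, q₂* = 33.33

Work:
Reaction: q₁ = (176 - 26 - q₂)/2
Reaction: q₂ = (176 - 51 - q₁)/2
Solve simultaneously:
q₁* = (176 - 2×26 + 51)/3 = 58.33
q₂* = (176 - 2×51 + 26)/3 = 33.33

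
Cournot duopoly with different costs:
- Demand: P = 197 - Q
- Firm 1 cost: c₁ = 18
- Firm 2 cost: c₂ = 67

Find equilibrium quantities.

q₁* = 76.0, q₂* = 27.0

Work:
Reaction: q₁ = (197 - 18 - q₂)/2
Reaction: q₂ = (197 - 67 - q₁)/2
Solve simultaneously:
q₁* = (197 - 2×18 + 67)/3 = 76.0
q₂* = (197 - 2×67 + 18)/3 = 27.0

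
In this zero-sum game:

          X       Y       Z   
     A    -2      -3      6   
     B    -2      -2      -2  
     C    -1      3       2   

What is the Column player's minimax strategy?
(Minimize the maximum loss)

Column should play X, value = -1

Work:
Column player minimizes Row's maximum payoff:
Column X: max payoff to Row = -1
Column Y: max payoff to Row = 3
Column Z: max payoff to Row = 6
Minimum is -1, achieved by column X.
Minimax strategy: X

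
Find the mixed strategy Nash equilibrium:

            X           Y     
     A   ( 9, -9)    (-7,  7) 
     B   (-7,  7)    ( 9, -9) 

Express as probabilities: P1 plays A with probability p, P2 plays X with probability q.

p = 0.5, q = 0.5

Work:
Find probabilities that make opponent indifferent:
P2 chooses q to make P1 indifferent between A and B
P1 chooses p to make P2 indifferent between X and Y
Mixed NE: P1 plays (A: 0.5, B: 0.5), P2 plays (X: 0.5, Y: 0.5)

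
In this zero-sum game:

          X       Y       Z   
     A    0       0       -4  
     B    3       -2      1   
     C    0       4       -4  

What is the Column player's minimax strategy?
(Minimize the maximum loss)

Column should play Z, value = 1

Work:
Column player minimizes Row's maximum payoff:
Column X: max payoff to Row = 3
Column Y: max payoff to Row = 4
Column Z: max payoff to Row = 1
Minimum is 1, achieved by column Z.
Minimax strategy: Z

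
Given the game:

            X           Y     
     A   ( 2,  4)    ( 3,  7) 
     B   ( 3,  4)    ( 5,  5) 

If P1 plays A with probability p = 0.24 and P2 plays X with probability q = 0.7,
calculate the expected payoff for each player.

E[P1] = 3.288, E[P2] = 4.444

Work:
E[P1] = p·q·π₁(A,X) + p·(1-q)·π₁(A,Y) + (1-p)·q·π₁(B,X) + (1-p)·(1-q)·π₁(B,Y)
= 0.24·0.7·2 + 0.24·0.3·3 + 0.76·0.7·3 + 0.76·0.3·5
= 3.288

E[P2] = 4.444 (similar calculation)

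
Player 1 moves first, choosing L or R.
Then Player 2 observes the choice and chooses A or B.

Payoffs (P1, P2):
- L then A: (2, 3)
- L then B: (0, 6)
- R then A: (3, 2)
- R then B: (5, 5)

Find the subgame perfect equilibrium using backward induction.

P1 plays R, P2 plays B after L and B after R; Payoff (5, 5)

Work:
Backward induction:
After L: P2 chooses B → P1 gets 0
After R: P2 chooses B → P1 gets 5
P1 chooses R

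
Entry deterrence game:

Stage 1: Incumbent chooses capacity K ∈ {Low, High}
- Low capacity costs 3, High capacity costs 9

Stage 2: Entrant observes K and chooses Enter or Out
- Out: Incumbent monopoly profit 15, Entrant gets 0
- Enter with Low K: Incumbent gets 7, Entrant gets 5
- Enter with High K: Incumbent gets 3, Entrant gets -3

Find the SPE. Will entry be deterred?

SPE: (High, Enter|Low, Out|High); Entry deterred. Incumbent net profit = 6

Work:
After Low K: Entrant enters (5 > 0)
After High K: Entrant stays out (-3 < 0)
Incumbent: Low → 7−3=4, High → 15−9=6
Incumbent chooses High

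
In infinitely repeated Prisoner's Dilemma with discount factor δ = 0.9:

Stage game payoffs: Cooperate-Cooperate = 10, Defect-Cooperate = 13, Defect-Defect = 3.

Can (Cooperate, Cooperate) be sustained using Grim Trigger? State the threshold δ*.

δ* = 0.3; since δ = 0.9 ≥ 0.3, cooperation can be sustained

Work:
For Grim Trigger:
Cooperate forever: 10/(1-δ)
Defect then punished: 13 + 3·δ/(1-δ)
Need: 10/(1-δ) ≥ 13 + 3·δ/(1-δ)
Solving: δ ≥ (T-R)/(T-P) = (13-10)/(13-3) = 0.3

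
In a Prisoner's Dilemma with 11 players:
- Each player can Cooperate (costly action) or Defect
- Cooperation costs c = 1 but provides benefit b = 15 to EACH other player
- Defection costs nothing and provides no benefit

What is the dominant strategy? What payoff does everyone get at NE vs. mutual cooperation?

Dominant: Defect; NE payoff = 0; Coop payoff = 149

Work:
Defect dominates (saves cost c = 1, benefit to others is external)
NE: All defect → everyone gets 0
If all cooperate: each receives (10)×15 - 1 = 149
Social dilemma: 149 > 0 but NE gives 0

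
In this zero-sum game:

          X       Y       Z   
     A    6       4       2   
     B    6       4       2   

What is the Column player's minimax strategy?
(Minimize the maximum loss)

Column should play Z, value = 2

Work:
Column player minimizes Row's maximum payoff:
Column X: max payoff to Row = 6
Column Y: max payoff to Row = 4
Column Z: max payoff to Row = 2
Minimum is 2, achieved by column Z.
Minimax strategy: Z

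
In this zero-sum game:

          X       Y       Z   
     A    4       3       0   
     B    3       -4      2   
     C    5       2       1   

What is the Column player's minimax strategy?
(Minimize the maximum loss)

Column should play Z, value = 2

Work:
Column player minimizes Row's maximum payoff:
Column X: max payoff to Row = 5
Column Y: max payoff to Row = 3
Column Z: max payoff to Row = 2
Minimum is 2, achieved by column Z.
Minimax strategy: Z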